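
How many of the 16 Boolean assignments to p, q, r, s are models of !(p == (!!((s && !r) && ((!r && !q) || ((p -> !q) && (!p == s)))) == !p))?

3

Initial set: {!(p == (!!((s && !r) && ((!r && !q) || ((p -> !q) && (!p == s)))) == !p))}.
!(p == (!!((s && !r) && ((!r && !q) || ((p -> !q) && (!p == s)))) == !p)): β-rule — branch into p, !(!!((s && !r) && ((!r && !q) || ((p -> !q) && (!p == s)))) == !p)  //  !p, (!!((s && !r) && ((!r && !q) || ((p -> !q) && (!p == s)))) == !p).
  branch 1 (add p, !(!!((s && !r) && ((!r && !q) || ((p -> !q) && (!p == s)))) == !p)):
    !(!!((s && !r) && ((!r && !q) || ((p -> !q) && (!p == s)))) == !p): β-rule — branch into !!((s && !r) && ((!r && !q) || ((p -> !q) && (!p == s)))), !!p  //  !!!((s && !r) && ((!r && !q) || ((p -> !q) && (!p == s)))), !p.
      branch 1.1 (add !!((s && !r) && ((!r && !q) || ((p -> !q) && (!p == s)))), !!p):
        !!((s && !r) && ((!r && !q) || ((p -> !q) && (!p == s)))): drop double negation, giving ((s && !r) && ((!r && !q) || ((p -> !q) && (!p == s)))).
        ((s && !r) && ((!r && !q) || ((p -> !q) && (!p == s)))): α-rule — add (s && !r), ((!r && !q) || ((p -> !q) && (!p == s))).
        (s && !r): α-rule — add s, !r.
        ((!r && !q) || ((p -> !q) && (!p == s))): β-rule — branch into (!r && !q)  //  ((p -> !q) && (!p == s)).
          branch 1.1.1 (add (!r && !q)):
            (!r && !q): α-rule — add !r, !q.
            ○ open, literals {p=1, q=0, r=0, s=1}.
          branch 1.1.2 (add ((p -> !q) && (!p == s))):
            ((p -> !q) && (!p == s)): α-rule — add (p -> !q), (!p == s).
            (p -> !q): β-rule — branch into !p  //  !q.
              branch 1.1.2.1 (add !p):
                × closes — contains both p and !p.
              branch 1.1.2.2 (add !q):
                (!p == s): β-rule — branch into !p, s  //  !!p, !s.
                  branch 1.1.2.2.1 (add !p, s):
                    × closes — contains both p and !p.
                  branch 1.1.2.2.2 (add !!p, !s):
                    × closes — contains both s and !s.
      branch 1.2 (add !!!((s && !r) && ((!r && !q) || ((p -> !q) && (!p == s)))), !p):
        × closes — contains both p and !p.
  branch 2 (add !p, (!!((s && !r) && ((!r && !q) || ((p -> !q) && (!p == s)))) == !p)):
    (!!((s && !r) && ((!r && !q) || ((p -> !q) && (!p == s)))) == !p): β-rule — branch into !!((s && !r) && ((!r && !q) || ((p -> !q) && (!p == s)))), !p  //  !!!((s && !r) && ((!r && !q) || ((p -> !q) && (!p == s)))), !!p.
      branch 2.1 (add !!((s && !r) && ((!r && !q) || ((p -> !q) && (!p == s)))), !p):
        !!((s && !r) && ((!r && !q) || ((p -> !q) && (!p == s)))): drop double negation, giving ((s && !r) && ((!r && !q) || ((p -> !q) && (!p == s)))).
        ((s && !r) && ((!r && !q) || ((p -> !q) && (!p == s)))): α-rule — add (s && !r), ((!r && !q) || ((p -> !q) && (!p == s))).
        (s && !r): α-rule — add s, !r.
        ((!r && !q) || ((p -> !q) && (!p == s))): β-rule — branch into (!r && !q)  //  ((p -> !q) && (!p == s)).
          branch 2.1.1 (add (!r && !q)):
            (!r && !q): α-rule — add !r, !q.
            ○ open, literals {p=0, q=0, r=0, s=1}.
          branch 2.1.2 (add ((p -> !q) && (!p == s))):
            ((p -> !q) && (!p == s)): α-rule — add (p -> !q), (!p == s).
            (p -> !q): β-rule — branch into !p  //  !q.
              branch 2.1.2.1 (add !p):
                (!p == s): β-rule — branch into !p, s  //  !!p, !s.
                  branch 2.1.2.1.1 (add !p, s):
                    ○ open, literals {p=0, r=0, s=1}.
                  branch 2.1.2.1.2 (add !!p, !s):
                    × closes — contains both p and !p.
              branch 2.1.2.2 (add !q):
                (!p == s): β-rule — branch into !p, s  //  !!p, !s.
                  branch 2.1.2.2.1 (add !p, s):
                    ○ open, literals {p=0, q=0, r=0, s=1}.
                  branch 2.1.2.2.2 (add !!p, !s):
                    × closes — contains both p and !p.
      branch 2.2 (add !!!((s && !r) && ((!r && !q) || ((p -> !q) && (!p == s)))), !!p):
        × closes — contains both p and !p.
7 branches closed, 4 open.
Each open branch fixes some atoms; the unmentioned ones are free. Counting distinct full assignments: branch {p=1, q=0, r=0, s=1} (none free) contributes 1 new; branch {p=0, q=0, r=0, s=1} (none free) contributes 1 new; branch {p=0, r=0, s=1} (q) contributes 1 new; branch {p=0, q=0, r=0, s=1} (none free) contributes 0 new. Total: 3.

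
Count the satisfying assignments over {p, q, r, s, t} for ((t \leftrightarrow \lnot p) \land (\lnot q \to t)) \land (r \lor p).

8

Initial set: {(((t \leftrightarrow \lnot p) \land (\lnot q \to t)) \land (r \lor p))}.
(((t \leftrightarrow \lnot p) \land (\lnot q \to t)) \land (r \lor p)): α-rule — add ((t \leftrightarrow \lnot p) \land (\lnot q \to t)), (r \lor p).
((t \leftrightarrow \lnot p) \land (\lnot q \to t)): α-rule — add (t \leftrightarrow \lnot p), (\lnot q \to t).
(r \lor p): β-rule — branch into r  //  p.
  branch 1 (add r):
    (t \leftrightarrow \lnot p): β-rule — branch into t, \lnot p  //  \lnot t, \lnot \lnot p.
      branch 1.1 (add t, \lnot p):
        (\lnot q \to t): β-rule — branch into \lnot \lnot q  //  t.
          branch 1.1.1 (add \lnot \lnot q):
            ○ open, literals {p=false, q=true, r=true, t=true}.
          branch 1.1.2 (add t):
            ○ open, literals {p=false, r=true, t=true}.
      branch 1.2 (add \lnot t, \lnot \lnot p):
        (\lnot q \to t): β-rule — branch into \lnot \lnot q  //  t.
          branch 1.2.1 (add \lnot \lnot q):
            ○ open, literals {p=true, q=true, r=true, t=false}.
          branch 1.2.2 (add t):
            × closes — contains both t and \lnot t.
  branch 2 (add p):
    (t \leftrightarrow \lnot p): β-rule — branch into t, \lnot p  //  \lnot t, \lnot \lnot p.
      branch 2.1 (add t, \lnot p):
        × closes — contains both p and \lnot p.
      branch 2.2 (add \lnot t, \lnot \lnot p):
        (\lnot q \to t): β-rule — branch into \lnot \lnot q  //  t.
          branch 2.2.1 (add \lnot \lnot q):
            ○ open, literals {p=true, q=true, t=false}.
          branch 2.2.2 (add t):
            × closes — contains both t and \lnot t.
3 branches closed, 4 open.
Each open branch fixes some atoms; the unmentioned ones are free. Counting distinct full assignments: branch {p=false, q=true, r=true, t=true} (s) contributes 2 new; branch {p=false, r=true, t=true} (q, s) contributes 2 new; branch {p=true, q=true, r=true, t=false} (s) contributes 2 new; branch {p=true, q=true, t=false} (r, s) contributes 2 new. Total: 8.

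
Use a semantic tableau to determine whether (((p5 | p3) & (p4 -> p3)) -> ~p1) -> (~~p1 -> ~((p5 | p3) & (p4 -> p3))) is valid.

Assume the negation and expand:
Initial set: {~((((p5 | p3) & (p4 -> p3)) -> ~p1) -> (~~p1 -> ~((p5 | p3) & (p4 -> p3))))}.
~((((p5 | p3) & (p4 -> p3)) -> ~p1) -> (~~p1 -> ~((p5 | p3) & (p4 -> p3)))): α-rule — add (((p5 | p3) & (p4 -> p3)) -> ~p1), ~(~~p1 -> ~((p5 | p3) & (p4 -> p3))).
~(~~p1 -> ~((p5 | p3) & (p4 -> p3))): α-rule — add ~~p1, ~~((p5 | p3) & (p4 -> p3)).
~~p1: drop double negation, giving p1.
~~((p5 | p3) & (p4 -> p3)): α-rule — add (p5 | p3), (p4 -> p3).
(((p5 | p3) & (p4 -> p3)) -> ~p1): β-rule — branch into ~((p5 | p3) & (p4 -> p3))  //  ~p1.
  branch 1 (add ~((p5 | p3) & (p4 -> p3))):
    (p5 | p3): β-rule — branch into p5  //  p3.
      branch 1.1 (add p5):
        (p4 -> p3): β-rule — branch into ~p4  //  p3.
          branch 1.1.1 (add ~p4):
            ~((p5 | p3) & (p4 -> p3)): β-rule — branch into ~(p5 | p3)  //  ~(p4 -> p3).
              branch 1.1.1.1 (add ~(p5 | p3)):
                ~(p5 | p3): α-rule — add ~p5, ~p3.
                × closes — contains both p5 and ~p5.
              branch 1.1.1.2 (add ~(p4 -> p3)):
                ~(p4 -> p3): α-rule — add p4, ~p3.
                × closes — contains both p4 and ~p4.
          branch 1.1.2 (add p3):
            ~((p5 | p3) & (p4 -> p3)): β-rule — branch into ~(p5 | p3)  //  ~(p4 -> p3).
              branch 1.1.2.1 (add ~(p5 | p3)):
                ~(p5 | p3): α-rule — add ~p5, ~p3.
                × closes — contains both p5 and ~p5.
              branch 1.1.2.2 (add ~(p4 -> p3)):
                ~(p4 -> p3): α-rule — add p4, ~p3.
                × closes — contains both p3 and ~p3.
      branch 1.2 (add p3):
        (p4 -> p3): β-rule — branch into ~p4  //  p3.
          branch 1.2.1 (add ~p4):
            ~((p5 | p3) & (p4 -> p3)): β-rule — branch into ~(p5 | p3)  //  ~(p4 -> p3).
              branch 1.2.1.1 (add ~(p5 | p3)):
                ~(p5 | p3): α-rule — add ~p5, ~p3.
                × closes — contains both p3 and ~p3.
              branch 1.2.1.2 (add ~(p4 -> p3)):
                ~(p4 -> p3): α-rule — add p4, ~p3.
                × closes — contains both p4 and ~p4.
          branch 1.2.2 (add p3):
            ~((p5 | p3) & (p4 -> p3)): β-rule — branch into ~(p5 | p3)  //  ~(p4 -> p3).
              branch 1.2.2.1 (add ~(p5 | p3)):
                ~(p5 | p3): α-rule — add ~p5, ~p3.
                × closes — contains both p3 and ~p3.
              branch 1.2.2.2 (add ~(p4 -> p3)):
                ~(p4 -> p3): α-rule — add p4, ~p3.
                × closes — contains both p3 and ~p3.
  branch 2 (add ~p1):
    × closes — contains both p1 and ~p1.
All 9 branches close.
Every branch closed, so the negation is unsatisfiable and the formula is valid.

Valid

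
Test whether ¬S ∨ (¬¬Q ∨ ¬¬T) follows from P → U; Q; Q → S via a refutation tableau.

Yes

Initial set: {T (P → U); T Q; T (Q → S); F (¬S ∨ (¬¬Q ∨ ¬¬T))}.
F (¬S ∨ (¬¬Q ∨ ¬¬T)): α-rule — add F ¬S, F (¬¬Q ∨ ¬¬T).
F (¬¬Q ∨ ¬¬T): α-rule — add F ¬¬Q, F ¬¬T.
F ¬¬Q: drop double negation, giving F Q.
× closes — contains both Q and ¬Q.
All 1 branch closes.
Every branch closed, so the premises entail the conclusion.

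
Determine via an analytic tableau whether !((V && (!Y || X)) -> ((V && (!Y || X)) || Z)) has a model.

Initial set: {!((V && (!Y || X)) -> ((V && (!Y || X)) || Z))}.
!((V && (!Y || X)) -> ((V && (!Y || X)) || Z)): α-rule — add (V && (!Y || X)), !((V && (!Y || X)) || Z).
(V && (!Y || X)): α-rule — add V, (!Y || X).
!((V && (!Y || X)) || Z): α-rule — add !(V && (!Y || X)), !Z.
(!Y || X): β-rule — branch into !Y  //  X.
  branch 1 (add !Y):
    !(V && (!Y || X)): β-rule — branch into !V  //  !(!Y || X).
      branch 1.1 (add !V):
        × closes — contains both V and !V.
      branch 1.2 (add !(!Y || X)):
        !(!Y || X): α-rule — add !!Y, !X.
        × closes — contains both Y and !Y.
  branch 2 (add X):
    !(V && (!Y || X)): β-rule — branch into !V  //  !(!Y || X).
      branch 2.1 (add !V):
        × closes — contains both V and !V.
      branch 2.2 (add !(!Y || X)):
        !(!Y || X): α-rule — add !!Y, !X.
        × closes — contains both X and !X.
All 4 branches close.
Every branch closed; the formula is unsatisfiable.

Unsatisfiable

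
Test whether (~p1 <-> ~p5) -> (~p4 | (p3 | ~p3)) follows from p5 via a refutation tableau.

Yes

Initial set: {p5; ~((~p1 <-> ~p5) -> (~p4 | (p3 | ~p3)))}.
~((~p1 <-> ~p5) -> (~p4 | (p3 | ~p3))): α-rule — add (~p1 <-> ~p5), ~(~p4 | (p3 | ~p3)).
~(~p4 | (p3 | ~p3)): α-rule — add ~~p4, ~(p3 | ~p3).
~(p3 | ~p3): α-rule — add ~p3, ~~p3.
× closes — contains both p3 and ~p3.
All 1 branch closes.
Every branch closed, so the premises entail the conclusion.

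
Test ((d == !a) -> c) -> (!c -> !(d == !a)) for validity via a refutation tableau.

Assume the negation and expand:
Initial set: {!(((d == !a) -> c) -> (!c -> !(d == !a)))}.
!(((d == !a) -> c) -> (!c -> !(d == !a))): α-rule — add ((d == !a) -> c), !(!c -> !(d == !a)).
!(!c -> !(d == !a)): α-rule — add !c, !!(d == !a).
((d == !a) -> c): β-rule — branch into !(d == !a)  //  c.
  branch 1 (add !(d == !a)):
    !!(d == !a): β-rule — branch into d, !a  //  !d, !!a.
      branch 1.1 (add d, !a):
        !(d == !a): β-rule — branch into d, !!a  //  !d, !a.
          branch 1.1.1 (add d, !!a):
            × closes — contains both a and !a.
          branch 1.1.2 (add !d, !a):
            × closes — contains both d and !d.
      branch 1.2 (add !d, !!a):
        !(d == !a): β-rule — branch into d, !!a  //  !d, !a.
          branch 1.2.1 (add d, !!a):
            × closes — contains both d and !d.
          branch 1.2.2 (add !d, !a):
            × closes — contains both a and !a.
  branch 2 (add c):
    × closes — contains both c and !c.
All 5 branches close.
Every branch closed, so the negation is unsatisfiable and the formula is valid.

Valid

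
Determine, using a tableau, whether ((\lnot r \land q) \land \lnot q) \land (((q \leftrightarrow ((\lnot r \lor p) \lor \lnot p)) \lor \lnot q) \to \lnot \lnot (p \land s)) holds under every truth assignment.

Not valid

Assume the negation and expand:
Initial set: {F (((\lnot r \land q) \land \lnot q) \land (((q \leftrightarrow ((\lnot r \lor p) \lor \lnot p)) \lor \lnot q) \to \lnot \lnot (p \land s)))}.
F (((\lnot r \land q) \land \lnot q) \land (((q \leftrightarrow ((\lnot r \lor p) \lor \lnot p)) \lor \lnot q) \to \lnot \lnot (p \land s))): β-rule — branch into F ((\lnot r \land q) \land \lnot q)  //  F (((q \leftrightarrow ((\lnot r \lor p) \lor \lnot p)) \lor \lnot q) \to \lnot \lnot (p \land s)).
  branch 1 (add F ((\lnot r \land q) \land \lnot q)):
    F ((\lnot r \land q) \land \lnot q): β-rule — branch into F (\lnot r \land q)  //  F \lnot q.
      branch 1.1 (add F (\lnot r \land q)):
        F (\lnot r \land q): β-rule — branch into F \lnot r  //  F q.
          branch 1.1.1 (add F \lnot r):
            ○ open, literals {r=1}.
          branch 1.1.2 (add F q):
            ○ open, literals {q=0}.
      branch 1.2 (add F \lnot q):
        ○ open, literals {q=1}.
  branch 2 (add F (((q \leftrightarrow ((\lnot r \lor p) \lor \lnot p)) \lor \lnot q) \to \lnot \lnot (p \land s))):
    F (((q \leftrightarrow ((\lnot r \lor p) \lor \lnot p)) \lor \lnot q) \to \lnot \lnot (p \land s)): α-rule — add T ((q \leftrightarrow ((\lnot r \lor p) \lor \lnot p)) \lor \lnot q), F \lnot \lnot (p \land s).
    F \lnot \lnot (p \land s): drop double negation, giving F (p \land s).
    T ((q \leftrightarrow ((\lnot r \lor p) \lor \lnot p)) \lor \lnot q): β-rule — branch into T (q \leftrightarrow ((\lnot r \lor p) \lor \lnot p))  //  T \lnot q.
      branch 2.1 (add T (q \leftrightarrow ((\lnot r \lor p) \lor \lnot p))):
        F (p \land s): β-rule — branch into F p  //  F s.
          branch 2.1.1 (add F p):
            T (q \leftrightarrow ((\lnot r \lor p) \lor \lnot p)): β-rule — branch into T q, T ((\lnot r \lor p) \lor \lnot p)  //  F q, F ((\lnot r \lor p) \lor \lnot p).
              branch 2.1.1.1 (add T q, T ((\lnot r \lor p) \lor \lnot p)):
                T ((\lnot r \lor p) \lor \lnot p): β-rule — branch into T (\lnot r \lor p)  //  T \lnot p.
                  branch 2.1.1.1.1 (add T (\lnot r \lor p)):
                    T (\lnot r \lor p): β-rule — branch into T \lnot r  //  T p.
                      branch 2.1.1.1.1.1 (add T \lnot r):
                        ○ open, literals {p=0, q=1, r=0}.
                      branch 2.1.1.1.1.2 (add T p):
                        × closes — contains both p and \lnot p.
                  branch 2.1.1.1.2 (add T \lnot p):
                    ○ open, literals {p=0, q=1}.
              branch 2.1.1.2 (add F q, F ((\lnot r \lor p) \lor \lnot p)):
                F ((\lnot r \lor p) \lor \lnot p): α-rule — add F (\lnot r \lor p), F \lnot p.
                × closes — contains both p and \lnot p.
          branch 2.1.2 (add F s):
            T (q \leftrightarrow ((\lnot r \lor p) \lor \lnot p)): β-rule — branch into T q, T ((\lnot r \lor p) \lor \lnot p)  //  F q, F ((\lnot r \lor p) \lor \lnot p).
              branch 2.1.2.1 (add T q, T ((\lnot r \lor p) \lor \lnot p)):
                T ((\lnot r \lor p) \lor \lnot p): β-rule — branch into T (\lnot r \lor p)  //  T \lnot p.
                  branch 2.1.2.1.1 (add T (\lnot r \lor p)):
                    T (\lnot r \lor p): β-rule — branch into T \lnot r  //  T p.
                      branch 2.1.2.1.1.1 (add T \lnot r):
                        ○ open, literals {q=1, r=0, s=0}.
                      branch 2.1.2.1.1.2 (add T p):
                        ○ open, literals {p=1, q=1, s=0}.
                  branch 2.1.2.1.2 (add T \lnot p):
                    ○ open, literals {p=0, q=1, s=0}.
              branch 2.1.2.2 (add F q, F ((\lnot r \lor p) \lor \lnot p)):
                F ((\lnot r \lor p) \lor \lnot p): α-rule — add F (\lnot r \lor p), F \lnot p.
                F (\lnot r \lor p): α-rule — add F \lnot r, F p.
                × closes — contains both p and \lnot p.
      branch 2.2 (add T \lnot q):
        F (p \land s): β-rule — branch into F p  //  F s.
          branch 2.2.1 (add F p):
            ○ open, literals {p=0, q=0}.
          branch 2.2.2 (add F s):
            ○ open, literals {q=0, s=0}.
3 branches closed, 10 open.
An open branch gives a countermodel: r=1 (unmentioned atoms arbitrary); under it the original formula is false.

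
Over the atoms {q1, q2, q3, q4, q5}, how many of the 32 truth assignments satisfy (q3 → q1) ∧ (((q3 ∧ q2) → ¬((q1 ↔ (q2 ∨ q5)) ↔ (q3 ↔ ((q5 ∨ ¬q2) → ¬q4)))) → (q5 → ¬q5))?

Initial set: {T ((q3 → q1) ∧ (((q3 ∧ q2) → ¬((q1 ↔ (q2 ∨ q5)) ↔ (q3 ↔ ((q5 ∨ ¬q2) → ¬q4)))) → (q5 → ¬q5)))}.
T ((q3 → q1) ∧ (((q3 ∧ q2) → ¬((q1 ↔ (q2 ∨ q5)) ↔ (q3 ↔ ((q5 ∨ ¬q2) → ¬q4)))) → (q5 → ¬q5))): α-rule — add T (q3 → q1), T (((q3 ∧ q2) → ¬((q1 ↔ (q2 ∨ q5)) ↔ (q3 ↔ ((q5 ∨ ¬q2) → ¬q4)))) → (q5 → ¬q5)).
T (q3 → q1): β-rule — branch into F q3  //  T q1.
  branch 1 (add F q3):
    T (((q3 ∧ q2) → ¬((q1 ↔ (q2 ∨ q5)) ↔ (q3 ↔ ((q5 ∨ ¬q2) → ¬q4)))) → (q5 → ¬q5)): β-rule — branch into F ((q3 ∧ q2) → ¬((q1 ↔ (q2 ∨ q5)) ↔ (q3 ↔ ((q5 ∨ ¬q2) → ¬q4))))  //  T (q5 → ¬q5).
      branch 1.1 (add F ((q3 ∧ q2) → ¬((q1 ↔ (q2 ∨ q5)) ↔ (q3 ↔ ((q5 ∨ ¬q2) → ¬q4))))):
        F ((q3 ∧ q2) → ¬((q1 ↔ (q2 ∨ q5)) ↔ (q3 ↔ ((q5 ∨ ¬q2) → ¬q4)))): α-rule — add T (q3 ∧ q2), F ¬((q1 ↔ (q2 ∨ q5)) ↔ (q3 ↔ ((q5 ∨ ¬q2) → ¬q4))).
        T (q3 ∧ q2): α-rule — add T q3, T q2.
        × closes — contains both q3 and ¬q3.
      branch 1.2 (add T (q5 → ¬q5)):
        T (q5 → ¬q5): β-rule — branch into F q5  //  T ¬q5.
          branch 1.2.1 (add F q5):
            ○ open, literals {q3=F, q5=F}.
          branch 1.2.2 (add T ¬q5):
            ○ open, literals {q3=F, q5=F}.
  branch 2 (add T q1):
    T (((q3 ∧ q2) → ¬((q1 ↔ (q2 ∨ q5)) ↔ (q3 ↔ ((q5 ∨ ¬q2) → ¬q4)))) → (q5 → ¬q5)): β-rule — branch into F ((q3 ∧ q2) → ¬((q1 ↔ (q2 ∨ q5)) ↔ (q3 ↔ ((q5 ∨ ¬q2) → ¬q4))))  //  T (q5 → ¬q5).
      branch 2.1 (add F ((q3 ∧ q2) → ¬((q1 ↔ (q2 ∨ q5)) ↔ (q3 ↔ ((q5 ∨ ¬q2) → ¬q4))))):
        F ((q3 ∧ q2) → ¬((q1 ↔ (q2 ∨ q5)) ↔ (q3 ↔ ((q5 ∨ ¬q2) → ¬q4)))): α-rule — add T (q3 ∧ q2), F ¬((q1 ↔ (q2 ∨ q5)) ↔ (q3 ↔ ((q5 ∨ ¬q2) → ¬q4))).
        T (q3 ∧ q2): α-rule — add T q3, T q2.
        F ¬((q1 ↔ (q2 ∨ q5)) ↔ (q3 ↔ ((q5 ∨ ¬q2) → ¬q4))): β-rule — branch into T (q1 ↔ (q2 ∨ q5)), T (q3 ↔ ((q5 ∨ ¬q2) → ¬q4))  //  F (q1 ↔ (q2 ∨ q5)), F (q3 ↔ ((q5 ∨ ¬q2) → ¬q4)).
          branch 2.1.1 (add T (q1 ↔ (q2 ∨ q5)), T (q3 ↔ ((q5 ∨ ¬q2) → ¬q4))):
            T (q1 ↔ (q2 ∨ q5)): β-rule — branch into T q1, T (q2 ∨ q5)  //  F q1, F (q2 ∨ q5).
              branch 2.1.1.1 (add T q1, T (q2 ∨ q5)):
                T (q3 ↔ ((q5 ∨ ¬q2) → ¬q4)): β-rule — branch into T q3, T ((q5 ∨ ¬q2) → ¬q4)  //  F q3, F ((q5 ∨ ¬q2) → ¬q4).
                  branch 2.1.1.1.1 (add T q3, T ((q5 ∨ ¬q2) → ¬q4)):
                    T (q2 ∨ q5): β-rule — branch into T q2  //  T q5.
                      branch 2.1.1.1.1.1 (add T q2):
                        T ((q5 ∨ ¬q2) → ¬q4): β-rule — branch into F (q5 ∨ ¬q2)  //  T ¬q4.
                          branch 2.1.1.1.1.1.1 (add F (q5 ∨ ¬q2)):
                            F (q5 ∨ ¬q2): α-rule — add F q5, F ¬q2.
                            ○ open, literals {q1=T, q2=T, q3=T, q5=F}.
                          branch 2.1.1.1.1.1.2 (add T ¬q4):
                            ○ open, literals {q1=T, q2=T, q3=T, q4=F}.
                      branch 2.1.1.1.1.2 (add T q5):
                        T ((q5 ∨ ¬q2) → ¬q4): β-rule — branch into F (q5 ∨ ¬q2)  //  T ¬q4.
                          branch 2.1.1.1.1.2.1 (add F (q5 ∨ ¬q2)):
                            F (q5 ∨ ¬q2): α-rule — add F q5, F ¬q2.
                            × closes — contains both q5 and ¬q5.
                          branch 2.1.1.1.1.2.2 (add T ¬q4):
                            ○ open, literals {q1=T, q2=T, q3=T, q4=F, q5=T}.
                  branch 2.1.1.1.2 (add F q3, F ((q5 ∨ ¬q2) → ¬q4)):
                    × closes — contains both q3 and ¬q3.
              branch 2.1.1.2 (add F q1, F (q2 ∨ q5)):
                × closes — contains both q1 and ¬q1.
          branch 2.1.2 (add F (q1 ↔ (q2 ∨ q5)), F (q3 ↔ ((q5 ∨ ¬q2) → ¬q4))):
            F (q1 ↔ (q2 ∨ q5)): β-rule — branch into T q1, F (q2 ∨ q5)  //  F q1, T (q2 ∨ q5).
              branch 2.1.2.1 (add T q1, F (q2 ∨ q5)):
                F (q2 ∨ q5): α-rule — add F q2, F q5.
                × closes — contains both q2 and ¬q2.
              branch 2.1.2.2 (add F q1, T (q2 ∨ q5)):
                × closes — contains both q1 and ¬q1.
      branch 2.2 (add T (q5 → ¬q5)):
        T (q5 → ¬q5): β-rule — branch into F q5  //  T ¬q5.
          branch 2.2.1 (add F q5):
            ○ open, literals {q1=T, q5=F}.
          branch 2.2.2 (add T ¬q5):
            ○ open, literals {q1=T, q5=F}.
6 branches closed, 7 open.
Each open branch fixes some atoms; the unmentioned ones are free. Counting distinct full assignments: branch {q3=F, q5=F} (q1, q2, q4) contributes 8 new; branch {q3=F, q5=F} (q1, q2, q4) contributes 0 new; branch {q1=T, q2=T, q3=T, q5=F} (q4) contributes 2 new; branch {q1=T, q2=T, q3=T, q4=F} (q5) contributes 1 new; branch {q1=T, q2=T, q3=T, q4=F, q5=T} (none free) contributes 0 new; branch {q1=T, q5=F} (q2, q3, q4) contributes 2 new; branch {q1=T, q5=F} (q2, q3, q4) contributes 0 new. Total: 13.

13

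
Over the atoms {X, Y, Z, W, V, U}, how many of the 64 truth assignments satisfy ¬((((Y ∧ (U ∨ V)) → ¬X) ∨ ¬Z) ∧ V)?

36

Initial set: {¬((((Y ∧ (U ∨ V)) → ¬X) ∨ ¬Z) ∧ V)}.
¬((((Y ∧ (U ∨ V)) → ¬X) ∨ ¬Z) ∧ V): β-rule — branch into ¬(((Y ∧ (U ∨ V)) → ¬X) ∨ ¬Z)  //  ¬V.
  branch 1 (add ¬(((Y ∧ (U ∨ V)) → ¬X) ∨ ¬Z)):
    ¬(((Y ∧ (U ∨ V)) → ¬X) ∨ ¬Z): α-rule — add ¬((Y ∧ (U ∨ V)) → ¬X), ¬¬Z.
    ¬((Y ∧ (U ∨ V)) → ¬X): α-rule — add (Y ∧ (U ∨ V)), ¬¬X.
    (Y ∧ (U ∨ V)): α-rule — add Y, (U ∨ V).
    (U ∨ V): β-rule — branch into U  //  V.
      branch 1.1 (add U):
        ○ open, literals {U=T, X=T, Y=T, Z=T}.
      branch 1.2 (add V):
        ○ open, literals {V=T, X=T, Y=T, Z=T}.
  branch 2 (add ¬V):
    ○ open, literals {V=F}.
0 branches closed, 3 open.
Each open branch fixes some atoms; the unmentioned ones are free. Counting distinct full assignments: branch {U=T, X=T, Y=T, Z=T} (W, V) contributes 4 new; branch {V=T, X=T, Y=T, Z=T} (W, U) contributes 2 new; branch {V=F} (X, Y, Z, W, U) contributes 30 new. Total: 36.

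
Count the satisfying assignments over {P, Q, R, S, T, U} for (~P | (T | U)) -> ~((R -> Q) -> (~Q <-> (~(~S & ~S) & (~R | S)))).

29

Initial set: {T ((~P | (T | U)) -> ~((R -> Q) -> (~Q <-> (~(~S & ~S) & (~R | S)))))}.
T ((~P | (T | U)) -> ~((R -> Q) -> (~Q <-> (~(~S & ~S) & (~R | S))))): β-rule — branch into F (~P | (T | U))  //  T ~((R -> Q) -> (~Q <-> (~(~S & ~S) & (~R | S)))).
  branch 1 (add F (~P | (T | U))):
    F (~P | (T | U)): α-rule — add F ~P, F (T | U).
    F (T | U): α-rule — add F T, F U.
    ○ open, literals {P=T, T=F, U=F}.
  branch 2 (add T ~((R -> Q) -> (~Q <-> (~(~S & ~S) & (~R | S))))):
    T ~((R -> Q) -> (~Q <-> (~(~S & ~S) & (~R | S)))): α-rule — add T (R -> Q), F (~Q <-> (~(~S & ~S) & (~R | S))).
    T (R -> Q): β-rule — branch into F R  //  T Q.
      branch 2.1 (add F R):
        F (~Q <-> (~(~S & ~S) & (~R | S))): β-rule — branch into T ~Q, F (~(~S & ~S) & (~R | S))  //  F ~Q, T (~(~S & ~S) & (~R | S)).
          branch 2.1.1 (add T ~Q, F (~(~S & ~S) & (~R | S))):
            F (~(~S & ~S) & (~R | S)): β-rule — branch into F ~(~S & ~S)  //  F (~R | S).
              branch 2.1.1.1 (add F ~(~S & ~S)):
                F ~(~S & ~S): α-rule — add T ~S, T ~S.
                ○ open, literals {Q=F, R=F, S=F}.
              branch 2.1.1.2 (add F (~R | S)):
                F (~R | S): α-rule — add F ~R, F S.
                × closes — contains both R and ~R.
          branch 2.1.2 (add F ~Q, T (~(~S & ~S) & (~R | S))):
            T (~(~S & ~S) & (~R | S)): α-rule — add T ~(~S & ~S), T (~R | S).
            T ~(~S & ~S): β-rule — branch into F ~S  //  F ~S.
              branch 2.1.2.1 (add F ~S):
                T (~R | S): β-rule — branch into T ~R  //  T S.
                  branch 2.1.2.1.1 (add T ~R):
                    ○ open, literals {Q=T, R=F, S=T}.
                  branch 2.1.2.1.2 (add T S):
                    ○ open, literals {Q=T, R=F, S=T}.
              branch 2.1.2.2 (add F ~S):
                T (~R | S): β-rule — branch into T ~R  //  T S.
                  branch 2.1.2.2.1 (add T ~R):
                    ○ open, literals {Q=T, R=F, S=T}.
                  branch 2.1.2.2.2 (add T S):
                    ○ open, literals {Q=T, R=F, S=T}.
      branch 2.2 (add T Q):
        F (~Q <-> (~(~S & ~S) & (~R | S))): β-rule — branch into T ~Q, F (~(~S & ~S) & (~R | S))  //  F ~Q, T (~(~S & ~S) & (~R | S)).
          branch 2.2.1 (add T ~Q, F (~(~S & ~S) & (~R | S))):
            × closes — contains both Q and ~Q.
          branch 2.2.2 (add F ~Q, T (~(~S & ~S) & (~R | S))):
            T (~(~S & ~S) & (~R | S)): α-rule — add T ~(~S & ~S), T (~R | S).
            T ~(~S & ~S): β-rule — branch into F ~S  //  F ~S.
              branch 2.2.2.1 (add F ~S):
                T (~R | S): β-rule — branch into T ~R  //  T S.
                  branch 2.2.2.1.1 (add T ~R):
                    ○ open, literals {Q=T, R=F, S=T}.
                  branch 2.2.2.1.2 (add T S):
                    ○ open, literals {Q=T, S=T}.
              branch 2.2.2.2 (add F ~S):
                T (~R | S): β-rule — branch into T ~R  //  T S.
                  branch 2.2.2.2.1 (add T ~R):
                    ○ open, literals {Q=T, R=F, S=T}.
                  branch 2.2.2.2.2 (add T S):
                    ○ open, literals {Q=T, S=T}.
2 branches closed, 10 open.
Each open branch fixes some atoms; the unmentioned ones are free. Counting distinct full assignments: branch {P=T, T=F, U=F} (Q, R, S) contributes 8 new; branch {Q=F, R=F, S=F} (P, T, U) contributes 7 new; branch {Q=T, R=F, S=T} (P, T, U) contributes 7 new; branch {Q=T, R=F, S=T} (P, T, U) contributes 0 new; branch {Q=T, R=F, S=T} (P, T, U) contributes 0 new; branch {Q=T, R=F, S=T} (P, T, U) contributes 0 new; branch {Q=T, R=F, S=T} (P, T, U) contributes 0 new; branch {Q=T, S=T} (P, R, T, U) contributes 7 new; branch {Q=T, R=F, S=T} (P, T, U) contributes 0 new; branch {Q=T, S=T} (P, R, T, U) contributes 0 new. Total: 29.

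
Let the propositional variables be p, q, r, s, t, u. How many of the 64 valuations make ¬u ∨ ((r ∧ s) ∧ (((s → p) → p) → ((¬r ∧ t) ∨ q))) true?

36

Initial set: {(¬u ∨ ((r ∧ s) ∧ (((s → p) → p) → ((¬r ∧ t) ∨ q))))}.
(¬u ∨ ((r ∧ s) ∧ (((s → p) → p) → ((¬r ∧ t) ∨ q)))): β-rule — branch into ¬u  //  ((r ∧ s) ∧ (((s → p) → p) → ((¬r ∧ t) ∨ q))).
  branch 1 (add ¬u):
    ○ open, literals {u=0}.
  branch 2 (add ((r ∧ s) ∧ (((s → p) → p) → ((¬r ∧ t) ∨ q)))):
    ((r ∧ s) ∧ (((s → p) → p) → ((¬r ∧ t) ∨ q))): α-rule — add (r ∧ s), (((s → p) → p) → ((¬r ∧ t) ∨ q)).
    (r ∧ s): α-rule — add r, s.
    (((s → p) → p) → ((¬r ∧ t) ∨ q)): β-rule — branch into ¬((s → p) → p)  //  ((¬r ∧ t) ∨ q).
      branch 2.1 (add ¬((s → p) → p)):
        ¬((s → p) → p): α-rule — add (s → p), ¬p.
        (s → p): β-rule — branch into ¬s  //  p.
          branch 2.1.1 (add ¬s):
            × closes — contains both s and ¬s.
          branch 2.1.2 (add p):
            × closes — contains both p and ¬p.
      branch 2.2 (add ((¬r ∧ t) ∨ q)):
        ((¬r ∧ t) ∨ q): β-rule — branch into (¬r ∧ t)  //  q.
          branch 2.2.1 (add (¬r ∧ t)):
            (¬r ∧ t): α-rule — add ¬r, t.
            × closes — contains both r and ¬r.
          branch 2.2.2 (add q):
            ○ open, literals {q=1, r=1, s=1}.
3 branches closed, 2 open.
Each open branch fixes some atoms; the unmentioned ones are free. Counting distinct full assignments: branch {u=0} (p, q, r, s, t) contributes 32 new; branch {q=1, r=1, s=1} (p, t, u) contributes 4 new. Total: 36.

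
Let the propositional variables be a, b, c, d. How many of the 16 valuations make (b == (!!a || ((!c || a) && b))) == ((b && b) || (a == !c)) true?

10

Initial set: {T ((b == (!!a || ((!c || a) && b))) == ((b && b) || (a == !c)))}.
T ((b == (!!a || ((!c || a) && b))) == ((b && b) || (a == !c))): β-rule — branch into T (b == (!!a || ((!c || a) && b))), T ((b && b) || (a == !c))  //  F (b == (!!a || ((!c || a) && b))), F ((b && b) || (a == !c)).
  branch 1 (add T (b == (!!a || ((!c || a) && b))), T ((b && b) || (a == !c))):
    T (b == (!!a || ((!c || a) && b))): β-rule — branch into T b, T (!!a || ((!c || a) && b))  //  F b, F (!!a || ((!c || a) && b)).
      branch 1.1 (add T b, T (!!a || ((!c || a) && b))):
        T ((b && b) || (a == !c)): β-rule — branch into T (b && b)  //  T (a == !c).
          branch 1.1.1 (add T (b && b)):
            T (b && b): α-rule — add T b, T b.
            T (!!a || ((!c || a) && b)): β-rule — branch into T !!a  //  T ((!c || a) && b).
              branch 1.1.1.1 (add T !!a):
                T !!a: drop double negation, giving T a.
                ○ open, literals {a=1, b=1}.
              branch 1.1.1.2 (add T ((!c || a) && b)):
                T ((!c || a) && b): α-rule — add T (!c || a), T b.
                T (!c || a): β-rule — branch into T !c  //  T a.
                  branch 1.1.1.2.1 (add T !c):
                    ○ open, literals {b=1, c=0}.
                  branch 1.1.1.2.2 (add T a):
                    ○ open, literals {a=1, b=1}.
          branch 1.1.2 (add T (a == !c)):
            T (!!a || ((!c || a) && b)): β-rule — branch into T !!a  //  T ((!c || a) && b).
              branch 1.1.2.1 (add T !!a):
                T !!a: drop double negation, giving T a.
                T (a == !c): β-rule — branch into T a, T !c  //  F a, F !c.
                  branch 1.1.2.1.1 (add T a, T !c):
                    ○ open, literals {a=1, b=1, c=0}.
                  branch 1.1.2.1.2 (add F a, F !c):
                    × closes — contains both a and !a.
              branch 1.1.2.2 (add T ((!c || a) && b)):
                T ((!c || a) && b): α-rule — add T (!c || a), T b.
                T (a == !c): β-rule — branch into T a, T !c  //  F a, F !c.
                  branch 1.1.2.2.1 (add T a, T !c):
                    T (!c || a): β-rule — branch into T !c  //  T a.
                      branch 1.1.2.2.1.1 (add T !c):
                        ○ open, literals {a=1, b=1, c=0}.
                      branch 1.1.2.2.1.2 (add T a):
                        ○ open, literals {a=1, b=1, c=0}.
                  branch 1.1.2.2.2 (add F a, F !c):
                    T (!c || a): β-rule — branch into T !c  //  T a.
                      branch 1.1.2.2.2.1 (add T !c):
                        × closes — contains both c and !c.
                      branch 1.1.2.2.2.2 (add T a):
                        × closes — contains both a and !a.
      branch 1.2 (add F b, F (!!a || ((!c || a) && b))):
        F (!!a || ((!c || a) && b)): α-rule — add F !!a, F ((!c || a) && b).
        F !!a: drop double negation, giving F a.
        T ((b && b) || (a == !c)): β-rule — branch into T (b && b)  //  T (a == !c).
          branch 1.2.1 (add T (b && b)):
            T (b && b): α-rule — add T b, T b.
            × closes — contains both b and !b.
          branch 1.2.2 (add T (a == !c)):
            F ((!c || a) && b): β-rule — branch into F (!c || a)  //  F b.
              branch 1.2.2.1 (add F (!c || a)):
                F (!c || a): α-rule — add F !c, F a.
                T (a == !c): β-rule — branch into T a, T !c  //  F a, F !c.
                  branch 1.2.2.1.1 (add T a, T !c):
                    × closes — contains both a and !a.
                  branch 1.2.2.1.2 (add F a, F !c):
                    ○ open, literals {a=0, b=0, c=1}.
              branch 1.2.2.2 (add F b):
                T (a == !c): β-rule — branch into T a, T !c  //  F a, F !c.
                  branch 1.2.2.2.1 (add T a, T !c):
                    × closes — contains both a and !a.
                  branch 1.2.2.2.2 (add F a, F !c):
                    ○ open, literals {a=0, b=0, c=1}.
  branch 2 (add F (b == (!!a || ((!c || a) && b))), F ((b && b) || (a == !c))):
    F ((b && b) || (a == !c)): α-rule — add F (b && b), F (a == !c).
    F (b == (!!a || ((!c || a) && b))): β-rule — branch into T b, F (!!a || ((!c || a) && b))  //  F b, T (!!a || ((!c || a) && b)).
      branch 2.1 (add T b, F (!!a || ((!c || a) && b))):
        F (!!a || ((!c || a) && b)): α-rule — add F !!a, F ((!c || a) && b).
        F !!a: drop double negation, giving F a.
        F (b && b): β-rule — branch into F b  //  F b.
          branch 2.1.1 (add F b):
            × closes — contains both b and !b.
          branch 2.1.2 (add F b):
            × closes — contains both b and !b.
      branch 2.2 (add F b, T (!!a || ((!c || a) && b))):
        F (b && b): β-rule — branch into F b  //  F b.
          branch 2.2.1 (add F b):
            F (a == !c): β-rule — branch into T a, F !c  //  F a, T !c.
              branch 2.2.1.1 (add T a, F !c):
                T (!!a || ((!c || a) && b)): β-rule — branch into T !!a  //  T ((!c || a) && b).
                  branch 2.2.1.1.1 (add T !!a):
                    T !!a: drop double negation, giving T a.
                    ○ open, literals {a=1, b=0, c=1}.
                  branch 2.2.1.1.2 (add T ((!c || a) && b)):
                    T ((!c || a) && b): α-rule — add T (!c || a), T b.
                    × closes — contains both b and !b.
              branch 2.2.1.2 (add F a, T !c):
                T (!!a || ((!c || a) && b)): β-rule — branch into T !!a  //  T ((!c || a) && b).
                  branch 2.2.1.2.1 (add T !!a):
                    T !!a: drop double negation, giving T a.
                    × closes — contains both a and !a.
                  branch 2.2.1.2.2 (add T ((!c || a) && b)):
                    T ((!c || a) && b): α-rule — add T (!c || a), T b.
                    × closes — contains both b and !b.
          branch 2.2.2 (add F b):
            F (a == !c): β-rule — branch into T a, F !c  //  F a, T !c.
              branch 2.2.2.1 (add T a, F !c):
                T (!!a || ((!c || a) && b)): β-rule — branch into T !!a  //  T ((!c || a) && b).
                  branch 2.2.2.1.1 (add T !!a):
                    T !!a: drop double negation, giving T a.
                    ○ open, literals {a=1, b=0, c=1}.
                  branch 2.2.2.1.2 (add T ((!c || a) && b)):
                    T ((!c || a) && b): α-rule — add T (!c || a), T b.
                    × closes — contains both b and !b.
              branch 2.2.2.2 (add F a, T !c):
                T (!!a || ((!c || a) && b)): β-rule — branch into T !!a  //  T ((!c || a) && b).
                  branch 2.2.2.2.1 (add T !!a):
                    T !!a: drop double negation, giving T a.
                    × closes — contains both a and !a.
                  branch 2.2.2.2.2 (add T ((!c || a) && b)):
                    T ((!c || a) && b): α-rule — add T (!c || a), T b.
                    × closes — contains both b and !b.
14 branches closed, 10 open.
Each open branch fixes some atoms; the unmentioned ones are free. Counting distinct full assignments: branch {a=1, b=1} (c, d) contributes 4 new; branch {b=1, c=0} (a, d) contributes 2 new; branch {a=1, b=1} (c, d) contributes 0 new; branch {a=1, b=1, c=0} (d) contributes 0 new; branch {a=1, b=1, c=0} (d) contributes 0 new; branch {a=1, b=1, c=0} (d) contributes 0 new; branch {a=0, b=0, c=1} (d) contributes 2 new; branch {a=0, b=0, c=1} (d) contributes 0 new; branch {a=1, b=0, c=1} (d) contributes 2 new; branch {a=1, b=0, c=1} (d) contributes 0 new. Total: 10.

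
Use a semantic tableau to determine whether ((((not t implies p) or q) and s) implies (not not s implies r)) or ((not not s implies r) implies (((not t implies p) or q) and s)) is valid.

Valid

Assume the negation and expand:
Initial set: {not (((((not t implies p) or q) and s) implies (not not s implies r)) or ((not not s implies r) implies (((not t implies p) or q) and s)))}.
not (((((not t implies p) or q) and s) implies (not not s implies r)) or ((not not s implies r) implies (((not t implies p) or q) and s))): α-rule — add not ((((not t implies p) or q) and s) implies (not not s implies r)), not ((not not s implies r) implies (((not t implies p) or q) and s)).
not ((((not t implies p) or q) and s) implies (not not s implies r)): α-rule — add (((not t implies p) or q) and s), not (not not s implies r).
not ((not not s implies r) implies (((not t implies p) or q) and s)): α-rule — add (not not s implies r), not (((not t implies p) or q) and s).
(((not t implies p) or q) and s): α-rule — add ((not t implies p) or q), s.
not (not not s implies r): α-rule — add not not s, not r.
not not s: drop double negation, giving s.
(not not s implies r): β-rule — branch into not not not s  //  r.
  branch 1 (add not not not s):
    not not not s: drop double negation, giving not s.
    × closes — contains both s and not s.
  branch 2 (add r):
    × closes — contains both r and not r.
All 2 branches close.
Every branch closed, so the negation is unsatisfiable and the formula is valid.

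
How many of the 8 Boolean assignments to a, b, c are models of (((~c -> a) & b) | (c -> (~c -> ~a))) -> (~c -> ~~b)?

6

Initial set: {((((~c -> a) & b) | (c -> (~c -> ~a))) -> (~c -> ~~b))}.
((((~c -> a) & b) | (c -> (~c -> ~a))) -> (~c -> ~~b)): β-rule — branch into ~(((~c -> a) & b) | (c -> (~c -> ~a)))  //  (~c -> ~~b).
  branch 1 (add ~(((~c -> a) & b) | (c -> (~c -> ~a)))):
    ~(((~c -> a) & b) | (c -> (~c -> ~a))): α-rule — add ~((~c -> a) & b), ~(c -> (~c -> ~a)).
    ~(c -> (~c -> ~a)): α-rule — add c, ~(~c -> ~a).
    ~(~c -> ~a): α-rule — add ~c, ~~a.
    × closes — contains both c and ~c.
  branch 2 (add (~c -> ~~b)):
    (~c -> ~~b): β-rule — branch into ~~c  //  ~~b.
      branch 2.1 (add ~~c):
        ○ open, literals {c=1}.
      branch 2.2 (add ~~b):
        ~~b: drop double negation, giving b.
        ○ open, literals {b=1}.
1 branch closed, 2 open.
Each open branch fixes some atoms; the unmentioned ones are free. Counting distinct full assignments: branch {c=1} (a, b) contributes 4 new; branch {b=1} (a, c) contributes 2 new. Total: 6.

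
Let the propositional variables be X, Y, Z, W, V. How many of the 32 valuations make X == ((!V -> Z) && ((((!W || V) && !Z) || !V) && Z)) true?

Initial set: {(X == ((!V -> Z) && ((((!W || V) && !Z) || !V) && Z)))}.
(X == ((!V -> Z) && ((((!W || V) && !Z) || !V) && Z))): β-rule — branch into X, ((!V -> Z) && ((((!W || V) && !Z) || !V) && Z))  //  !X, !((!V -> Z) && ((((!W || V) && !Z) || !V) && Z)).
  branch 1 (add X, ((!V -> Z) && ((((!W || V) && !Z) || !V) && Z))):
    ((!V -> Z) && ((((!W || V) && !Z) || !V) && Z)): α-rule — add (!V -> Z), ((((!W || V) && !Z) || !V) && Z).
    ((((!W || V) && !Z) || !V) && Z): α-rule — add (((!W || V) && !Z) || !V), Z.
    (!V -> Z): β-rule — branch into !!V  //  Z.
      branch 1.1 (add !!V):
        (((!W || V) && !Z) || !V): β-rule — branch into ((!W || V) && !Z)  //  !V.
          branch 1.1.1 (add ((!W || V) && !Z)):
            ((!W || V) && !Z): α-rule — add (!W || V), !Z.
            × closes — contains both Z and !Z.
          branch 1.1.2 (add !V):
            × closes — contains both V and !V.
      branch 1.2 (add Z):
        (((!W || V) && !Z) || !V): β-rule — branch into ((!W || V) && !Z)  //  !V.
          branch 1.2.1 (add ((!W || V) && !Z)):
            ((!W || V) && !Z): α-rule — add (!W || V), !Z.
            × closes — contains both Z and !Z.
          branch 1.2.2 (add !V):
            ○ open, literals {V=false, X=true, Z=true}.
  branch 2 (add !X, !((!V -> Z) && ((((!W || V) && !Z) || !V) && Z))):
    !((!V -> Z) && ((((!W || V) && !Z) || !V) && Z)): β-rule — branch into !(!V -> Z)  //  !((((!W || V) && !Z) || !V) && Z).
      branch 2.1 (add !(!V -> Z)):
        !(!V -> Z): α-rule — add !V, !Z.
        ○ open, literals {V=false, X=false, Z=false}.
      branch 2.2 (add !((((!W || V) && !Z) || !V) && Z)):
        !((((!W || V) && !Z) || !V) && Z): β-rule — branch into !(((!W || V) && !Z) || !V)  //  !Z.
          branch 2.2.1 (add !(((!W || V) && !Z) || !V)):
            !(((!W || V) && !Z) || !V): α-rule — add !((!W || V) && !Z), !!V.
            !((!W || V) && !Z): β-rule — branch into !(!W || V)  //  !!Z.
              branch 2.2.1.1 (add !(!W || V)):
                !(!W || V): α-rule — add !!W, !V.
                × closes — contains both V and !V.
              branch 2.2.1.2 (add !!Z):
                ○ open, literals {V=true, X=false, Z=true}.
          branch 2.2.2 (add !Z):
            ○ open, literals {X=false, Z=false}.
4 branches closed, 4 open.
Each open branch fixes some atoms; the unmentioned ones are free. Counting distinct full assignments: branch {V=false, X=true, Z=true} (Y, W) contributes 4 new; branch {V=false, X=false, Z=false} (Y, W) contributes 4 new; branch {V=true, X=false, Z=true} (Y, W) contributes 4 new; branch {X=false, Z=false} (Y, W, V) contributes 4 new. Total: 16.

16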